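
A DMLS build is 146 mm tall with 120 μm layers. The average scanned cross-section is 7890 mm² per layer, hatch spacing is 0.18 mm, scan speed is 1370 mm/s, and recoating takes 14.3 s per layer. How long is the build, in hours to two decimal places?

15.65 hours

Number of layers: 146 / 0.12 → 1217 (rounded up).
Scan path per layer = 7890 / 0.18 = 43833.3 mm.
Laser time per layer = 43833.3 / 1370 = 31.9951 s.
Layer cycle = 31.9951 + 14.3 = 46.2951 s.
Total: 1217 × 46.2951 s = 56341.1367 s → 15.65 hours.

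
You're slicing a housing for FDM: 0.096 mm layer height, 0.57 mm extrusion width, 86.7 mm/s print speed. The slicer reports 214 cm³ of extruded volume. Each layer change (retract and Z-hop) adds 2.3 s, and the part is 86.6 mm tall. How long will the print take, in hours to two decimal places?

13.11 hours

Line area = 0.096 × 0.57, so 0.05472 mm².
Path length: 214000 mm³ / 0.05472 mm² → 3910818.7 mm.
Print-move time: 3910818.7 / 86.7 → 45107.5 s.
Layers = ⌈86.6/0.096⌉ = 903.
Non-print overhead = 903 × 2.3, so 2076.9 s.
Altogether 45107.5 + 2076.9 = 47184.4 s, i.e. 13.11 hours.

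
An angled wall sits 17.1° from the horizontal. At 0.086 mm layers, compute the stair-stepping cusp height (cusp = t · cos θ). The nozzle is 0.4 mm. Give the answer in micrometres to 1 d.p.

82.2 μm

cos(17.1°) = 0.9558, so cusp = 0.086 × 0.9558 = 0.082199 mm → 82.2 μm.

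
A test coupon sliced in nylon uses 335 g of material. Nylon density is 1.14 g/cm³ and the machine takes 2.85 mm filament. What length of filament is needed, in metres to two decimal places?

Volume = 335 g / 1.14 g·cm⁻³ = 293.8596 cm³ = 293859.6 mm³.
Filament cross-section = π × (2.85/2)² = 6.3794 mm².
Length = 293859.6 / 6.3794 = 46063.83 mm = 46.06 m.

46.06 m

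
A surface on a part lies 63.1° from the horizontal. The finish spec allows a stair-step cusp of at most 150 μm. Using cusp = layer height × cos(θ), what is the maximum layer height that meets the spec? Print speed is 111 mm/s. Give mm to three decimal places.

t = h_c / cos θ = 0.15 / 0.4524 = 0.332 mm.

0.332 mm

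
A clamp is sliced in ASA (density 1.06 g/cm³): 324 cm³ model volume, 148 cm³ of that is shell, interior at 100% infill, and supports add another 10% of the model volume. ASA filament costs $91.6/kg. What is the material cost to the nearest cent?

$34.61

Interior volume = 324 − 148 = 176 cm³.
Infill deposited: 1.00 × 176 → 176 cm³.
Support: 0.10 × 324 → 32.4 cm³.
Total printed volume: 148 + 176 + 32.4 → 356.4 cm³.
Mass = 356.4 × 1.06 = 377.784 g.
At $91.6/kg: 377.784/1000 × 91.6 = $34.61.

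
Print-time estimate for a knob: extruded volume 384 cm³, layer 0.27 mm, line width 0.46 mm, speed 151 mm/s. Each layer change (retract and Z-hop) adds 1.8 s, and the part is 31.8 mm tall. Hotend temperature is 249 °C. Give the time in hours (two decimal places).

5.75 hours

Line area: 0.27 × 0.46 → 0.1242 mm².
Toolpath length = 384 cm³ / 0.1242 mm² = 384000 / 0.1242 = 3091787.4 mm.
Print-move time: 3091787.4 / 151 → 20475.4 s.
Layer count = ceil(31.8 / 0.27) = 118.
Z-hop total = 118 × 1.8 = 212.4 s.
Altogether 20475.4 + 212.4 = 20687.8 s, i.e. 5.75 hours.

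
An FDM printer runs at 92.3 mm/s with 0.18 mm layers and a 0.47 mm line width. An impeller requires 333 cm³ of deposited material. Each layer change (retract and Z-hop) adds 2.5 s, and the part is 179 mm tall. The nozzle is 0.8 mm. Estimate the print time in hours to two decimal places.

12.54 hours

Line area = 0.18 × 0.47, so 0.0846 mm².
Total extruded path = 333000/0.0846 = 3936170.2 mm.
Print-move time = 3936170.2 / 92.3, so 42645.4 s.
Number of layers: 179 / 0.18 → 995 (rounded up).
Layer-change overhead = 995 × 2.5, so 2487.5 s.
Altogether 42645.4 + 2487.5 = 45132.9 s, i.e. 12.54 hours.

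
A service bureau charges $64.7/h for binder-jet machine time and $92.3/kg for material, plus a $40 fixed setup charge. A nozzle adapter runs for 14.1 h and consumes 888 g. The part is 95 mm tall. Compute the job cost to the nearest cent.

Machine-time cost: 64.7 × 14.1 → $912.27.
Feedstock cost: 92.3 × 888/1000 → $81.9624.
Adding setup: 912.27 + 81.9624 + 40 → 1034.2324 ≈ $1034.23.

$1034.23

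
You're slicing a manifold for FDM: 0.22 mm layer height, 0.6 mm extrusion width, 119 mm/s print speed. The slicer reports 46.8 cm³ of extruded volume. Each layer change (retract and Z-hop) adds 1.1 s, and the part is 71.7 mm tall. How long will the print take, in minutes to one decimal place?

55.6 minutes

Bead cross-section = 0.22 × 0.6, so 0.132 mm².
Total extruded path = 46800/0.132 = 354545.5 mm.
Extrusion time = 354545.5 / 119, so 2979.4 s.
Layers = ⌈71.7/0.22⌉ = 326.
Non-print overhead: 326 × 1.1 → 358.6 s.
Total = 2979.4 + 358.6 = 3338 s = 55.6 minutes.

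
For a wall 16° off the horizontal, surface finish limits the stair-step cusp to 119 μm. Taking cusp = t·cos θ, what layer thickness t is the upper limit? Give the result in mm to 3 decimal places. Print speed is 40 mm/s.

Layer height = cusp / cos(16°) = 0.119 / 0.9613 = 0.124 mm.

0.124 mm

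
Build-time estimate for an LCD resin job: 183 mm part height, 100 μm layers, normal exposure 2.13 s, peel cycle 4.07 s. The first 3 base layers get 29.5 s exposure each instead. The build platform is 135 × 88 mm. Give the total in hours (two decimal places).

3.17 hours

Layers = ⌈183/0.1⌉ = 1830.
Burn-in layers = 3 × (29.5 + 4.07), so 100.71 s.
Regular layers = 1827 × (2.13 + 4.07) = 11327.4 s.
Total = 100.71 + 11327.4 = 11428.11 s = 3.17 hours.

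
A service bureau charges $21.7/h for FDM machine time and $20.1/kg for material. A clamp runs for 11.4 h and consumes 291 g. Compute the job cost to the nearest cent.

$253.23

Machine-time cost: 21.7 × 11.4 → $247.38.
Material cost = 20.1 × 291/1000 = $5.8491.
Job cost: 247.38 + 5.8491 = 253.2291 ≈ $253.23.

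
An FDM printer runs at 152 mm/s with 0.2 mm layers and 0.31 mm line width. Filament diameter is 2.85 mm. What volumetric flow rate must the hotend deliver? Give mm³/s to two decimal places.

A = 0.2 × 0.31 = 0.062 mm².
Q = v·A = 152 × 0.062 = 9.42 mm³/s.

9.42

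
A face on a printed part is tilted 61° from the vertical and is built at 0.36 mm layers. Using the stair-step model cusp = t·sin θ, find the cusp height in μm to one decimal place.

Cusp = layer height × sin(61°) = 0.36 × 0.8746 = 0.314856 mm = 314.9 μm.

314.9 μm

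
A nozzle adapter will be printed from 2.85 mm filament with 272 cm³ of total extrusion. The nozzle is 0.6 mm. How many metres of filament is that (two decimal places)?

Cross-section of 2.85 mm filament: π·(2.85/2)² = 6.3794 mm².
Length = 272 cm³ / 6.3794 mm² = 272000 / 6.3794 = 42637.24 mm = 42.64 m.

42.64 m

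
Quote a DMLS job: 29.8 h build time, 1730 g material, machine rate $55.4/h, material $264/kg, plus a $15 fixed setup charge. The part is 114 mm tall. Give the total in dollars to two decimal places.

$2122.64

Machine cost = 55.4 × 29.8, so $1650.92.
Material cost = 264 × 1730/1000 = $456.72.
Adding setup: 1650.92 + 456.72 + 15 → $2122.64.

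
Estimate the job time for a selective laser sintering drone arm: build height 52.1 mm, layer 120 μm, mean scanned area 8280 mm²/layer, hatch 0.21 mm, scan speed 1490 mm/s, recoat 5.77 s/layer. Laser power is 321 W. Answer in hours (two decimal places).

3.89 hours

Layer count = ceil(52.1 / 0.12) = 435.
Scan path per layer = 8280 / 0.21, so 39428.6 mm.
Per-layer scan time = 39428.6 / 1490, so 26.4621 s.
Time per layer: 26.4621 + 5.77 → 32.2321 s.
435 layers × 32.2321 s/layer = 14020.9635 s, i.e. 3.89 hours.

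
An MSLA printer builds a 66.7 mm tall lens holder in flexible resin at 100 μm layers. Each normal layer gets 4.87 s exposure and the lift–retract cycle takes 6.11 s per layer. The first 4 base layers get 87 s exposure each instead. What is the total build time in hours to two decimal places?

2.13 hours

Number of layers: 66.7 / 0.1 → 667 (rounded up).
Bottom layers = 4 × (87 + 6.11) = 372.44 s.
Regular layers = 663 × (4.87 + 6.11) = 7279.74 s.
Sum: 372.44 + 7279.74 = 7652.18 s → 2.13 hours.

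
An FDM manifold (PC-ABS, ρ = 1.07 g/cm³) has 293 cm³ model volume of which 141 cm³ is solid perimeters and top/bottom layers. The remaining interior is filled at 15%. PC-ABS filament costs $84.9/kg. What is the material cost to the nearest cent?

$14.88

Volume inside the shell = 293 − 141 = 152 cm³.
Infill volume: 0.15 × 152 → 22.8 cm³.
Total printed volume = 141 + 22.8 = 163.8 cm³.
Mass = 163.8 × 1.07 = 175.266 g.
Cost = 175.266 g / 1000 × $84.9/kg = $14.88.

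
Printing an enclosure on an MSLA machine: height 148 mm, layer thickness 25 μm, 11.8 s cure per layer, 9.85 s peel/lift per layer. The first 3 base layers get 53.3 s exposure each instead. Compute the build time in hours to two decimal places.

35.64 hours

Number of layers: 148 / 0.025 → 5920 (rounded up).
Base layers = 3 × (53.3 + 9.85), so 189.45 s.
Remaining layers: 5917 × (11.8 + 9.85) → 128103.05 s.
Total = 189.45 + 128103.05 = 128292.5 s = 35.64 hours.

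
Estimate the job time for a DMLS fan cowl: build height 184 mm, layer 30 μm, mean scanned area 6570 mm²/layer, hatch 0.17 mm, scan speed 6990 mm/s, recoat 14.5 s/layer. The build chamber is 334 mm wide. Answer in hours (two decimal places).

34.13 hours

Number of layers: 184 / 0.03 → 6134 (rounded up).
Scan path per layer = 6570 / 0.17, so 38647.1 mm.
Per-layer scan time = 38647.1 / 6990, so 5.5289 s.
Per-layer time: 5.5289 + 14.5 → 20.0289 s.
Build time = 6134 × 20.0289 = 122857.2726 s = 34.13 hours.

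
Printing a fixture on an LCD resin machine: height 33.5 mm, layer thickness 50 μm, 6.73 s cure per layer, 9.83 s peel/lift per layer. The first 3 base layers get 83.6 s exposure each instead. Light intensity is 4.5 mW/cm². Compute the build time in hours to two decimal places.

3.15 hours

Number of layers: 33.5 / 0.05 → 670 (rounded up).
Base layers = 3 × (83.6 + 9.83) = 280.29 s.
Regular layers = 667 × (6.73 + 9.83) = 11045.52 s.
Total = 280.29 + 11045.52 = 11325.81 s = 3.15 hours.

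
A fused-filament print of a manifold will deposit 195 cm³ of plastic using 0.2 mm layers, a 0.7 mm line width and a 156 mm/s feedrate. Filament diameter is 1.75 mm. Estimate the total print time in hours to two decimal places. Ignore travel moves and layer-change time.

Bead cross-section: 0.2 × 0.7 → 0.14 mm².
Total extruded path = 195000/0.14 = 1392857.1 mm.
Time extruding: 1392857.1 / 156 → 8928.6 s.
8928.6 s = 2.48 hours.

2.48 hours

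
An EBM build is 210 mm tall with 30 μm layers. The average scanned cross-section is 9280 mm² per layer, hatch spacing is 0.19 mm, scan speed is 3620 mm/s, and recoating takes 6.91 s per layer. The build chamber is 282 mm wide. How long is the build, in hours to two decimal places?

39.67 hours

Layers = ⌈210/0.03⌉ = 7000.
Hatch length per layer = 9280 / 0.19 = 48842.1 mm.
Scan time per layer: 48842.1 / 3620 → 13.4923 s.
Per-layer time: 13.4923 + 6.91 → 20.4023 s.
Build time = 7000 × 20.4023 = 142816.1 s = 39.67 hours.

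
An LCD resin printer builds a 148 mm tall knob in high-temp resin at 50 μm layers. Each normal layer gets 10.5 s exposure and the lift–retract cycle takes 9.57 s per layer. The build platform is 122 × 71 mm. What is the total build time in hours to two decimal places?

16.50 hours

Layer count = ceil(148 / 0.05) = 2960.
Cycle time: 10.5 + 9.57 → 20.07 s.
Build time: 2960 × 20.07 s = 59407.2 s, i.e. 16.50 hours.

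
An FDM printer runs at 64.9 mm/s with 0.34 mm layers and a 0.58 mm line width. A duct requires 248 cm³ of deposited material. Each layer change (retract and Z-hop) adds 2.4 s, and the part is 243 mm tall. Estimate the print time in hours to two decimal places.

5.86 hours

Line area = 0.34 × 0.58, so 0.1972 mm².
Total extruded path = 248000/0.1972 = 1257606.5 mm.
Time extruding = 1257606.5 / 64.9 = 19377.6 s.
Layer count = ceil(243 / 0.34) = 715.
Non-print overhead = 715 × 2.4, so 1716 s.
Altogether 19377.6 + 1716 = 21093.6 s, i.e. 5.86 hours.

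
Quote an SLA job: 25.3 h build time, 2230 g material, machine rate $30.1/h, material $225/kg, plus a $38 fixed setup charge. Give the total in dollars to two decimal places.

Machine-time cost = 30.1 × 25.3 = $761.53.
Feedstock cost = 225 × 2230/1000 = $501.75.
Total = 761.53 + 501.75 + 38 = $1301.28.

$1301.28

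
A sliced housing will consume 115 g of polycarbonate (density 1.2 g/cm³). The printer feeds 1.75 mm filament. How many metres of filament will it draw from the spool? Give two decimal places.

Extruded volume: 115/1.2 = 95.8333 cm³ (95833.3 mm³).
A = π r² = π × 0.875² = 2.4053 mm².
L = V/A = 95833.3/2.4053 = 39842.56 mm → 39.84 m.

39.84 m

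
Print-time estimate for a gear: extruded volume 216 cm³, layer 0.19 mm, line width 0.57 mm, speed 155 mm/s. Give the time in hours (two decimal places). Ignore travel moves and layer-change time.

3.57 hours

Extrusion cross-section = 0.19 × 0.57, so 0.1083 mm².
Path length: 216000 mm³ / 0.1083 mm² → 1994459.8 mm.
Time extruding = 1994459.8 / 155, so 12867.5 s.
That's 12867.5 s → 3.57 hours.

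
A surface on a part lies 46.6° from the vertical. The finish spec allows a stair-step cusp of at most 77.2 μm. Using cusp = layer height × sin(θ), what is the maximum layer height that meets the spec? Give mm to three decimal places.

0.106 mm

t = h_c / sin θ = 0.0772 / 0.7266 = 0.106 mm.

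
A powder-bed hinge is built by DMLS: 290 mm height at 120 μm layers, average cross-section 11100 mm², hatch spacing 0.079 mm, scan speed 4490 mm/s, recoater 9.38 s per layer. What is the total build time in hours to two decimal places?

Layers = ⌈290/0.12⌉ = 2417.
Per-layer scan distance = 11100 / 0.079, so 140506.3 mm.
Laser time per layer: 140506.3 / 4490 → 31.2932 s.
Layer cycle: 31.2932 + 9.38 → 40.6732 s.
Build time = 2417 × 40.6732 = 98307.1244 s = 27.31 hours.

27.31 hours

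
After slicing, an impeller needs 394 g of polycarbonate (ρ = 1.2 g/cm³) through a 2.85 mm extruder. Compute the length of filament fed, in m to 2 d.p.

Extruded volume: 394/1.2 = 328.3333 cm³ (328333.3 mm³).
A = π r² = π × 1.425² = 6.3794 mm².
Length = 328333.3 / 6.3794 = 51467.74 mm = 51.47 m.

51.47 m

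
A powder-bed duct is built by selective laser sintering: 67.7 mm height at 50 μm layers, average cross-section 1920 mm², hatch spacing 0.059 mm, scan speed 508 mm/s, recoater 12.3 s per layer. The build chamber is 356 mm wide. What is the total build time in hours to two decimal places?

28.72 hours

Layers = ⌈67.7/0.05⌉ = 1354.
Hatch length per layer = 1920 / 0.059, so 32542.4 mm.
Laser time per layer = 32542.4 / 508 = 64.0598 s.
Layer cycle: 64.0598 + 12.3 → 76.3598 s.
Total: 1354 × 76.3598 s = 103391.1692 s → 28.72 hours.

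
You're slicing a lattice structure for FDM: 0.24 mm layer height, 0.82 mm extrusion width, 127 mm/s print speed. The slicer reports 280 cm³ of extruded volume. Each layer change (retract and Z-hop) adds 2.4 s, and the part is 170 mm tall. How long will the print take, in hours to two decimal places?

3.58 hours

Extrusion cross-section = 0.24 × 0.82, so 0.1968 mm².
Toolpath length = 280 cm³ / 0.1968 mm² = 280000 / 0.1968 = 1422764.2 mm.
Extrusion time = 1422764.2 / 127 = 11202.9 s.
Layers = ⌈170/0.24⌉ = 709.
Z-hop total: 709 × 2.4 → 1701.6 s.
Altogether 11202.9 + 1701.6 = 12904.5 s, i.e. 3.58 hours.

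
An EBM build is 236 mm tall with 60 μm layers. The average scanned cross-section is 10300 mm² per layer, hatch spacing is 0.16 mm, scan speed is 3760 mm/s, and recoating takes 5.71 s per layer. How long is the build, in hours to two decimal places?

24.95 hours

Number of layers: 236 / 0.06 → 3934 (rounded up).
Scan path per layer: 10300 / 0.16 → 64375 mm.
Per-layer scan time: 64375 / 3760 → 17.121 s.
Layer cycle: 17.121 + 5.71 → 22.831 s.
3934 layers × 22.831 s/layer = 89817.154 s, i.e. 24.95 hours.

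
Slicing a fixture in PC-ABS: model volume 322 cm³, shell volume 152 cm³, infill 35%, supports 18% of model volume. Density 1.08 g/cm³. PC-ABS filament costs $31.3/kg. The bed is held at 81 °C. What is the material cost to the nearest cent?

Volume inside the shell = 322 − 152 = 170 cm³.
Deposited infill: 0.35 × 170 → 59.5 cm³.
Support: 0.18 × 322 → 57.96 cm³.
Total extruded = 152 + 59.5 + 57.96 = 269.46 cm³.
Mass = 269.46 × 1.08, so 291.0168 g.
At $31.3/kg: 291.0168/1000 × 31.3 = $9.11.

$9.11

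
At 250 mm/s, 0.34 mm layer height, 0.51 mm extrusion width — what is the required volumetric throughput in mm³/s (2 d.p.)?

43.35

Bead cross-section = 0.34 × 0.51 = 0.1734 mm².
Volumetric flow = 250 × 0.1734 = 43.35 mm³/s.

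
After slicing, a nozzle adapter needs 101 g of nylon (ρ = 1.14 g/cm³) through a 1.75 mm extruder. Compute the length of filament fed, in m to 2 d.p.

36.83 m

Extruded volume: 101/1.14 = 88.5965 cm³ (88596.5 mm³).
A = π r² = π × 0.875² = 2.4053 mm².
L = V/A = 88596.5/2.4053 = 36833.87 mm → 36.83 m.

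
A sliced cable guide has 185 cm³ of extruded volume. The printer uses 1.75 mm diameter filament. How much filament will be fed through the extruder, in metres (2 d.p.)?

Cross-section of 1.75 mm filament: π·(1.75/2)² = 2.4053 mm².
Length = 185 cm³ / 2.4053 mm² = 185000 / 2.4053 = 76913.48 mm = 76.91 m.

76.91 m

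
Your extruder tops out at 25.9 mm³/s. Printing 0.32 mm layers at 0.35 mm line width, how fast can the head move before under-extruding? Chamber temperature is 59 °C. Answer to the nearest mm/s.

231 mm/s

Bead cross-section: 0.32 × 0.35 → 0.112 mm².
Max speed = 25.9 / 0.112 = 231.25 ≈ 231 mm/s.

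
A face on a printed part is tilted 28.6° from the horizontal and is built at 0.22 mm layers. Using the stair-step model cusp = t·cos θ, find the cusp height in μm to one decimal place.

cos(28.6°) = 0.8780, so cusp = 0.22 × 0.8780 = 0.19316 mm → 193.2 μm.

193.2 μm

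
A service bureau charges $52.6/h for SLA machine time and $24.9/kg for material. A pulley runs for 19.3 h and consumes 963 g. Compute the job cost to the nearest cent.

Machine cost = 52.6 × 19.3 = $1015.18.
Material cost = 24.9 × 963/1000 = $23.9787.
Job cost: 1015.18 + 23.9787 = 1039.1587 ≈ $1039.16.

$1039.16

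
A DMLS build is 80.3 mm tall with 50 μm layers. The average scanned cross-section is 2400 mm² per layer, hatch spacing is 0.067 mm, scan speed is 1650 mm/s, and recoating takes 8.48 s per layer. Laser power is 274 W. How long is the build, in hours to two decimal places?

Layers = ⌈80.3/0.05⌉ = 1606.
Per-layer scan distance: 2400 / 0.067 → 35820.9 mm.
Per-layer scan time: 35820.9 / 1650 → 21.7096 s.
Time per layer: 21.7096 + 8.48 → 30.1896 s.
1606 layers × 30.1896 s/layer = 48484.4976 s, i.e. 13.47 hours.

13.47 hours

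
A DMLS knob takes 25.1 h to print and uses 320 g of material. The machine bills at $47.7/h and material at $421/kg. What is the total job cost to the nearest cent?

$1331.99

Machine cost = 47.7 × 25.1 = $1197.27.
Feedstock cost = 421 × 320/1000, so $134.72.
Job cost: 1197.27 + 134.72 = $1331.99.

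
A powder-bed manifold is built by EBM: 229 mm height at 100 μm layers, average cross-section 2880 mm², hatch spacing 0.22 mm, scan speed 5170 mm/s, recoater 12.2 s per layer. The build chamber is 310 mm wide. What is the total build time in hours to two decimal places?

9.37 hours

Number of layers: 229 / 0.1 → 2290 (rounded up).
Hatch length per layer = 2880 / 0.22, so 13090.9 mm.
Beam time per layer: 13090.9 / 5170 → 2.5321 s.
Layer cycle = 2.5321 + 12.2, so 14.7321 s.
2290 layers × 14.7321 s/layer = 33736.509 s, i.e. 9.37 hours.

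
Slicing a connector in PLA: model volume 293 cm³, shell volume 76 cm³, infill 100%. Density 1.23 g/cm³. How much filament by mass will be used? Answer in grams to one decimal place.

360.4 g

Interior volume: 293 − 76 → 217 cm³.
Deposited infill = 1.00 × 217 = 217 cm³.
Deposited volume = 76 + 217, so 293 cm³.
Mass = 293 × 1.23, so 360.39 g.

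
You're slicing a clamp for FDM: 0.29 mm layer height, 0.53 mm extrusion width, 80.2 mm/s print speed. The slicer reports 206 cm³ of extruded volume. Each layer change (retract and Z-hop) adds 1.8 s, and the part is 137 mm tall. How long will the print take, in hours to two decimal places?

4.88 hours

Extrusion cross-section = 0.29 × 0.53 = 0.1537 mm².
Toolpath length = 206 cm³ / 0.1537 mm² = 206000 / 0.1537 = 1340273.3 mm.
Print-move time: 1340273.3 / 80.2 → 16711.6 s.
Number of layers: 137 / 0.29 → 473 (rounded up).
Z-hop total: 473 × 1.8 → 851.4 s.
Total = 16711.6 + 851.4 = 17563 s = 4.88 hours.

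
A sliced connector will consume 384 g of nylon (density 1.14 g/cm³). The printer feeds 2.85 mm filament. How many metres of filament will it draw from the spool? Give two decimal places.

Extruded volume: 384/1.14 = 336.8421 cm³ (336842.1 mm³).
Filament cross-section = π × (2.85/2)² = 6.3794 mm².
Length = 336842.1 / 6.3794 = 52801.53 mm = 52.80 m.

52.80 m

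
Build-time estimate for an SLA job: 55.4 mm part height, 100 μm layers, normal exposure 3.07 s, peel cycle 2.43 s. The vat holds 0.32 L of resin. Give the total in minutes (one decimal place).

50.8 minutes

Layers = ⌈55.4/0.1⌉ = 554.
Cycle time: 3.07 + 2.43 → 5.5 s.
Build time: 554 × 5.5 s = 3047 s, i.e. 50.8 minutes.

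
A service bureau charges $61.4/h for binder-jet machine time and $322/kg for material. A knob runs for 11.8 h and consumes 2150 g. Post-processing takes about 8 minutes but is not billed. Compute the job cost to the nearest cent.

$1416.82

Machine-time cost: 61.4 × 11.8 → $724.52.
Material charge: 322 × 2150/1000 → $692.30.
Total = 724.52 + 692.30 = $1416.82.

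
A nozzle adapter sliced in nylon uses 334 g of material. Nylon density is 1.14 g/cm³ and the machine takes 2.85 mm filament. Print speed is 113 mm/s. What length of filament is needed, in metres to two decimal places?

Volume = 334 g / 1.14 g·cm⁻³ = 292.9825 cm³ = 292982.5 mm³.
A = π r² = π × 1.425² = 6.3794 mm².
Length = 292982.5 / 6.3794 = 45926.34 mm = 45.93 m.

45.93 m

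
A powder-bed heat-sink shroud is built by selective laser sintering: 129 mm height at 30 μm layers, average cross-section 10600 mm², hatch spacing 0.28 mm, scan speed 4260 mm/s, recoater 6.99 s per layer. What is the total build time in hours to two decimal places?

Number of layers: 129 / 0.03 → 4300 (rounded up).
Per-layer scan distance: 10600 / 0.28 → 37857.1 mm.
Laser time per layer = 37857.1 / 4260 = 8.8866 s.
Layer cycle = 8.8866 + 6.99, so 15.8766 s.
Total: 4300 × 15.8766 s = 68269.38 s → 18.96 hours.

18.96 hours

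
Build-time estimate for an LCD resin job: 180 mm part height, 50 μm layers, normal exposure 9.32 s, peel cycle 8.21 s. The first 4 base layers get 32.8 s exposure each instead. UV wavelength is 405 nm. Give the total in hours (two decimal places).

17.56 hours

Number of layers: 180 / 0.05 → 3600 (rounded up).
Burn-in layers = 4 × (32.8 + 8.21) = 164.04 s.
Normal layers = 3596 × (9.32 + 8.21) = 63037.88 s.
Sum: 164.04 + 63037.88 = 63201.92 s → 17.56 hours.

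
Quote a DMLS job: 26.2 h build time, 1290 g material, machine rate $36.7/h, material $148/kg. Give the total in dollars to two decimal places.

Time charge = 36.7 × 26.2, so $961.54.
Material cost = 148 × 1290/1000 = $190.92.
Total = 961.54 + 190.92 = $1152.46.

$1152.46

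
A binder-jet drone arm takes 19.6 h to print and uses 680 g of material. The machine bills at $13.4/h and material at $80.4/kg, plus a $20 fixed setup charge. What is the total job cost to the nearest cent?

Machine cost: 13.4 × 19.6 → $262.64.
Feedstock cost = 80.4 × 680/1000 = $54.672.
Total = 262.64 + 54.672 + 20 = 337.312 ≈ $337.31.

$337.31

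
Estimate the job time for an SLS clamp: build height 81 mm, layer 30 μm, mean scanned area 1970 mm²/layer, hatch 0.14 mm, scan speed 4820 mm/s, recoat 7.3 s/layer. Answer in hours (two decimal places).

Layer count = ceil(81 / 0.03) = 2700.
Scan path per layer: 1970 / 0.14 → 14071.4 mm.
Per-layer scan time = 14071.4 / 4820 = 2.9194 s.
Time per layer = 2.9194 + 7.3, so 10.2194 s.
Total: 2700 × 10.2194 s = 27592.38 s → 7.66 hours.

7.66 hours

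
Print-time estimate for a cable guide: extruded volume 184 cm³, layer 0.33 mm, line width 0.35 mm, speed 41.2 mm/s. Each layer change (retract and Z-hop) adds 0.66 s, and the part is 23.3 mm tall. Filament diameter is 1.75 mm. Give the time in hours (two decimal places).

10.75 hours

Extrusion cross-section = 0.33 × 0.35, so 0.1155 mm².
Toolpath length = 184 cm³ / 0.1155 mm² = 184000 / 0.1155 = 1593073.6 mm.
Time extruding = 1593073.6 / 41.2 = 38666.8 s.
Layer count = ceil(23.3 / 0.33) = 71.
Layer-change overhead = 71 × 0.66 = 46.86 s.
Total = 38666.8 + 46.86 = 38713.66 s = 10.75 hours.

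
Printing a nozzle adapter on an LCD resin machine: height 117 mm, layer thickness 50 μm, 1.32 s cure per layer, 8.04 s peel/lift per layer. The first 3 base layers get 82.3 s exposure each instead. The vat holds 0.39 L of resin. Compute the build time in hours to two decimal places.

Layer count = ceil(117 / 0.05) = 2340.
Base layers = 3 × (82.3 + 8.04) = 271.02 s.
Normal layers: 2337 × (1.32 + 8.04) → 21874.32 s.
Sum: 271.02 + 21874.32 = 22145.34 s → 6.15 hours.

6.15 hours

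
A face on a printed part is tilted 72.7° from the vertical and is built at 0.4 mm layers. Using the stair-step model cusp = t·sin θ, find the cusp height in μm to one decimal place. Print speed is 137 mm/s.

381.9 μm

sin(72.7°) = 0.9548, so cusp = 0.4 × 0.9548 = 0.38192 mm → 381.9 μm.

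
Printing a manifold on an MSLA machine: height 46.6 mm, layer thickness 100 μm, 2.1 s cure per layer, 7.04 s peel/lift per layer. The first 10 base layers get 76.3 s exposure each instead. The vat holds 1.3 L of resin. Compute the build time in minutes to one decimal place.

Layers = ⌈46.6/0.1⌉ = 466.
Burn-in layers = 10 × (76.3 + 7.04), so 833.4 s.
Remaining layers: 456 × (2.1 + 7.04) → 4167.84 s.
Total = 833.4 + 4167.84 = 5001.24 s = 83.4 minutes.

83.4 minutes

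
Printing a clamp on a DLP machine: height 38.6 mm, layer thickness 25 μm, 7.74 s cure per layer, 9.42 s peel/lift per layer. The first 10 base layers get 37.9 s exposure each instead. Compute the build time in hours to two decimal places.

7.44 hours

Layer count = ceil(38.6 / 0.025) = 1544.
Base layers = 10 × (37.9 + 9.42) = 473.2 s.
Normal layers: 1534 × (7.74 + 9.42) → 26323.44 s.
Total = 473.2 + 26323.44 = 26796.64 s = 7.44 hours.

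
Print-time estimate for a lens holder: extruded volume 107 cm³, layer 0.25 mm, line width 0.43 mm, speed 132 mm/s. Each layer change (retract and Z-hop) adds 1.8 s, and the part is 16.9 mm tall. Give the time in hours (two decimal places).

Bead cross-section = 0.25 × 0.43 = 0.1075 mm².
Total extruded path = 107000/0.1075 = 995348.8 mm.
Time extruding = 995348.8 / 132, so 7540.5 s.
Layers = ⌈16.9/0.25⌉ = 68.
Layer-change overhead = 68 × 1.8, so 122.4 s.
Total = 7540.5 + 122.4 = 7662.9 s = 2.13 hours.

2.13 hours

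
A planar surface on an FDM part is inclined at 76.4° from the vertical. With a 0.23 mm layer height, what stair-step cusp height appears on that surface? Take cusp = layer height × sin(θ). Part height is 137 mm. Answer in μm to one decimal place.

sin(76.4°) = 0.9720, so cusp = 0.23 × 0.9720 = 0.22356 mm → 223.6 μm.

223.6 μm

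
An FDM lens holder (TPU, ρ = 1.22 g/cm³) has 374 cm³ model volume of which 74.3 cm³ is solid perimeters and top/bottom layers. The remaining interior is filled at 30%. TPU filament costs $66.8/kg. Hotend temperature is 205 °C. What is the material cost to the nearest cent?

Volume inside the shell: 374 − 74.3 → 299.7 cm³.
Infill volume: 0.30 × 299.7 → 89.91 cm³.
Deposited volume: 74.3 + 89.91 → 164.21 cm³.
Mass = 164.21 × 1.22, so 200.3362 g.
Cost = 200.3362 g / 1000 × $66.8/kg = $13.38.

$13.38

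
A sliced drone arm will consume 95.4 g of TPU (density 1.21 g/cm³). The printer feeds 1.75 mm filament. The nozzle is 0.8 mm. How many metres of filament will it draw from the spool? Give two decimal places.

Volume = 95.4 g / 1.21 g·cm⁻³ = 78.843 cm³ = 78843 mm³.
Filament cross-section = π × (1.75/2)² = 2.4053 mm².
L = V/A = 78843/2.4053 = 32778.86 mm → 32.78 m.

32.78 m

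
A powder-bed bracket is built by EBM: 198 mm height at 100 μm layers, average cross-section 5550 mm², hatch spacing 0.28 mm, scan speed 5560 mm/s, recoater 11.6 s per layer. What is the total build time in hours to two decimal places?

8.34 hours

Layer count = ceil(198 / 0.1) = 1980.
Per-layer scan distance = 5550 / 0.28 = 19821.4 mm.
Scan time per layer = 19821.4 / 5560 = 3.565 s.
Per-layer time: 3.565 + 11.6 → 15.165 s.
Total: 1980 × 15.165 s = 30026.7 s → 8.34 hours.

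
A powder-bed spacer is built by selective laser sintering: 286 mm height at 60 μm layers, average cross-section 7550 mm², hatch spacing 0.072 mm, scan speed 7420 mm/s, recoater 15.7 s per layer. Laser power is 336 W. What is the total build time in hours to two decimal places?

39.50 hours

Layers = ⌈286/0.06⌉ = 4767.
Scan path per layer = 7550 / 0.072, so 104861.1 mm.
Per-layer scan time = 104861.1 / 7420 = 14.1322 s.
Time per layer: 14.1322 + 15.7 → 29.8322 s.
Total: 4767 × 29.8322 s = 142210.0974 s → 39.50 hours.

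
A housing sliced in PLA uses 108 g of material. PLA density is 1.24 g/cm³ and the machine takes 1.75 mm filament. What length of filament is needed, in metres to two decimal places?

36.21 m

Extruded volume: 108/1.24 = 87.0968 cm³ (87096.8 mm³).
Filament cross-section = π × (1.75/2)² = 2.4053 mm².
Length = 87096.8 / 2.4053 = 36210.37 mm = 36.21 m.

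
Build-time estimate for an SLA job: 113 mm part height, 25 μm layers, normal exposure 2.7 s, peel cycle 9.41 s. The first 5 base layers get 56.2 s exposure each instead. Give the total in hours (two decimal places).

Number of layers: 113 / 0.025 → 4520 (rounded up).
Bottom layers: 5 × (56.2 + 9.41) → 328.05 s.
Regular layers: 4515 × (2.7 + 9.41) → 54676.65 s.
Total = 328.05 + 54676.65 = 55004.7 s = 15.28 hours.

15.28 hours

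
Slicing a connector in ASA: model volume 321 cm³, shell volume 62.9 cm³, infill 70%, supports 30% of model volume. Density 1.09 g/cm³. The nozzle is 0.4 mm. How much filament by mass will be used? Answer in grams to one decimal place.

Infill region = 321 − 62.9 = 258.1 cm³.
Deposited infill = 0.70 × 258.1 = 180.67 cm³.
Support = 0.30 × 321, so 96.3 cm³.
Deposited volume = 62.9 + 180.67 + 96.3, so 339.87 cm³.
Mass: 339.87 × 1.09 → 370.4583 g.

370.5 g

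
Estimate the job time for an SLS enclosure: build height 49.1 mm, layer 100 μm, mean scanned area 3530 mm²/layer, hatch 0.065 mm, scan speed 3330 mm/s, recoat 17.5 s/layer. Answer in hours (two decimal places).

4.61 hours

Layer count = ceil(49.1 / 0.1) = 491.
Scan path per layer: 3530 / 0.065 → 54307.7 mm.
Laser time per layer = 54307.7 / 3330 = 16.3086 s.
Per-layer time = 16.3086 + 17.5 = 33.8086 s.
Build time = 491 × 33.8086 = 16600.0226 s = 4.61 hours.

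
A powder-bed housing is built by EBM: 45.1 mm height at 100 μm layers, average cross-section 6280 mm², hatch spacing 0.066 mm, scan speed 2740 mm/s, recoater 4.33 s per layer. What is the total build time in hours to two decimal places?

4.89 hours

Number of layers: 45.1 / 0.1 → 451 (rounded up).
Scan path per layer = 6280 / 0.066 = 95151.5 mm.
Scan time per layer = 95151.5 / 2740, so 34.7268 s.
Time per layer = 34.7268 + 4.33, so 39.0568 s.
451 layers × 39.0568 s/layer = 17614.6168 s, i.e. 4.89 hours.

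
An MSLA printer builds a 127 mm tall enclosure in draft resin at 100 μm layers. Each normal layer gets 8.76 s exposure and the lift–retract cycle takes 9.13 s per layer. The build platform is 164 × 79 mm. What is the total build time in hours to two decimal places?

Layers = ⌈127/0.1⌉ = 1270.
Each layer takes = 8.76 + 9.13, so 17.89 s.
Build time: 1270 × 17.89 s = 22720.3 s, i.e. 6.31 hours.

6.31 hours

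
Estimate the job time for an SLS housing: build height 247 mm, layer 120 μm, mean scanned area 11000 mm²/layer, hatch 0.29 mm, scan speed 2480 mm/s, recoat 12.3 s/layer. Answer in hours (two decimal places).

15.78 hours

Layer count = ceil(247 / 0.12) = 2059.
Scan path per layer = 11000 / 0.29 = 37931 mm.
Scan time per layer = 37931 / 2480 = 15.2948 s.
Per-layer time = 15.2948 + 12.3, so 27.5948 s.
Total: 2059 × 27.5948 s = 56817.6932 s → 15.78 hours.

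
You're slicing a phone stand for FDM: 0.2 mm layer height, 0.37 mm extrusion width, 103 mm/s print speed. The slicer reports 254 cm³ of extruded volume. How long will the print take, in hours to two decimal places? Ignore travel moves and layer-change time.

Extrusion cross-section: 0.2 × 0.37 → 0.074 mm².
Total extruded path = 254000/0.074 = 3432432.4 mm.
Print-move time = 3432432.4 / 103 = 33324.6 s.
33324.6 s = 9.26 hours.

9.26 hours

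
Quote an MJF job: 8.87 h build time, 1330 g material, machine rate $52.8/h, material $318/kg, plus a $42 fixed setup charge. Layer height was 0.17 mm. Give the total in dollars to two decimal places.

Time charge: 52.8 × 8.87 → $468.336.
Material charge = 318 × 1330/1000 = $422.94.
Total = 468.336 + 422.94 + 42 = 933.276 ≈ $933.28.

$933.28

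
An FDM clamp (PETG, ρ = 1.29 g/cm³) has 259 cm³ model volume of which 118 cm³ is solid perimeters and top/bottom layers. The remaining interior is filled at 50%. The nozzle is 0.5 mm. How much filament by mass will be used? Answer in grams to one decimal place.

243.2 g

Infill region = 259 − 118, so 141 cm³.
Infill deposited = 0.50 × 141 = 70.5 cm³.
Total extruded = 118 + 70.5, so 188.5 cm³.
Mass = 188.5 × 1.29 = 243.165 g.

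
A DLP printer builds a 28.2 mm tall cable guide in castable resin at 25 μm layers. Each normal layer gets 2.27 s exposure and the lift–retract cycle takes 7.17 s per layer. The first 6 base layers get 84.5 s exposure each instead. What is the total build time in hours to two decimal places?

3.09 hours

Number of layers: 28.2 / 0.025 → 1128 (rounded up).
Base layers: 6 × (84.5 + 7.17) → 550.02 s.
Normal layers = 1122 × (2.27 + 7.17), so 10591.68 s.
Sum: 550.02 + 10591.68 = 11141.7 s → 3.09 hours.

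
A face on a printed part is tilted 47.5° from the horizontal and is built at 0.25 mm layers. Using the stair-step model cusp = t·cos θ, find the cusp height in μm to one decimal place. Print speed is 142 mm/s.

h_c = t·cos θ = 0.25 × 0.6756 = 0.1689 mm (168.9 μm).

168.9 μm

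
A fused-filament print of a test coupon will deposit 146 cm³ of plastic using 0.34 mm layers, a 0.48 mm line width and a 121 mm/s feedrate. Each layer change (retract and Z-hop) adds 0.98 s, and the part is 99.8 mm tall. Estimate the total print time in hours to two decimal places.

2.13 hours

Line area = 0.34 × 0.48, so 0.1632 mm².
Total extruded path = 146000/0.1632 = 894607.8 mm.
Print-move time = 894607.8 / 121 = 7393.5 s.
Layers = ⌈99.8/0.34⌉ = 294.
Non-print overhead: 294 × 0.98 → 288.12 s.
Total = 7393.5 + 288.12 = 7681.62 s = 2.13 hours.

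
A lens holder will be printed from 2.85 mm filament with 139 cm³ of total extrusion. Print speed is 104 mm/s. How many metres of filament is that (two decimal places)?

A = π r² = π × 1.425² = 6.3794 mm².
Length = 139 cm³ / 6.3794 mm² = 139000 / 6.3794 = 21788.88 mm = 21.79 m.

21.79 m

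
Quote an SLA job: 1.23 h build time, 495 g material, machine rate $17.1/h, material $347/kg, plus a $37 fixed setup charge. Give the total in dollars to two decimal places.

$229.80

Time charge = 17.1 × 1.23, so $21.033.
Feedstock cost: 347 × 495/1000 → $171.765.
Total = 21.033 + 171.765 + 37 = 229.798 ≈ $229.80.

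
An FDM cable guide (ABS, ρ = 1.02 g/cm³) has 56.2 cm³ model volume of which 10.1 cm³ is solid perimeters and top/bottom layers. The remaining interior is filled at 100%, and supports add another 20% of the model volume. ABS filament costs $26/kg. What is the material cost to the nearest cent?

$1.79

Interior volume = 56.2 − 10.1, so 46.1 cm³.
Infill volume = 1.00 × 46.1 = 46.1 cm³.
Support: 0.20 × 56.2 → 11.24 cm³.
Deposited volume = 10.1 + 46.1 + 11.24 = 67.44 cm³.
Mass = 67.44 × 1.02, so 68.7888 g.
Cost = 68.7888 g / 1000 × $26/kg = $1.79.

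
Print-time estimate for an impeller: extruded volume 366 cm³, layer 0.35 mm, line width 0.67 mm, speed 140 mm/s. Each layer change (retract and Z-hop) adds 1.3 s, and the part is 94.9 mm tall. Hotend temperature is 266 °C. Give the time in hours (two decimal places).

Line area: 0.35 × 0.67 → 0.2345 mm².
Path length: 366000 mm³ / 0.2345 mm² → 1560767.6 mm.
Extrusion time = 1560767.6 / 140, so 11148.3 s.
Number of layers: 94.9 / 0.35 → 272 (rounded up).
Non-print overhead: 272 × 1.3 → 353.6 s.
Altogether 11148.3 + 353.6 = 11501.9 s, i.e. 3.19 hours.

3.19 hours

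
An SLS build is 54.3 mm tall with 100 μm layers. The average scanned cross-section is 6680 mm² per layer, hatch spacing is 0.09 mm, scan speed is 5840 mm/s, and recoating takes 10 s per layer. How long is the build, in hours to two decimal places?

Layer count = ceil(54.3 / 0.1) = 543.
Per-layer scan distance = 6680 / 0.09, so 74222.2 mm.
Laser time per layer: 74222.2 / 5840 → 12.7093 s.
Per-layer time = 12.7093 + 10, so 22.7093 s.
543 layers × 22.7093 s/layer = 12331.1499 s, i.e. 3.43 hours.

3.43 hours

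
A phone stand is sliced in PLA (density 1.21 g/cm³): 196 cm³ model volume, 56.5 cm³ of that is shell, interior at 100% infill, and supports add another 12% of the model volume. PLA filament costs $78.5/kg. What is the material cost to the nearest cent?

Infill region = 196 − 56.5 = 139.5 cm³.
Deposited infill = 1.00 × 139.5 = 139.5 cm³.
Support: 0.12 × 196 → 23.52 cm³.
Total extruded = 56.5 + 139.5 + 23.52 = 219.52 cm³.
Mass: 219.52 × 1.21 → 265.6192 g.
Cost = 265.6192 g / 1000 × $78.5/kg = $20.85.

$20.85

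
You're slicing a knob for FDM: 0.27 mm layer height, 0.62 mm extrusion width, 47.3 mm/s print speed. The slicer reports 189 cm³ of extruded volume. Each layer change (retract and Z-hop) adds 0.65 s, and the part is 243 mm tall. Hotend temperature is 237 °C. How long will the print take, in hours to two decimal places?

Extrusion cross-section = 0.27 × 0.62, so 0.1674 mm².
Total extruded path = 189000/0.1674 = 1129032.3 mm.
Time extruding = 1129032.3 / 47.3, so 23869.6 s.
Layer count = ceil(243 / 0.27) = 900.
Layer-change overhead = 900 × 0.65 = 585 s.
Altogether 23869.6 + 585 = 24454.6 s, i.e. 6.79 hours.

6.79 hours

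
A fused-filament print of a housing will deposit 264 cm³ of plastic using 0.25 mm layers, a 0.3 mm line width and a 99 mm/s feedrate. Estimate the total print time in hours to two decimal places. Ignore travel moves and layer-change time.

9.88 hours

Bead cross-section = 0.25 × 0.3 = 0.075 mm².
Toolpath length = 264 cm³ / 0.075 mm² = 264000 / 0.075 = 3520000 mm.
Extrusion time = 3520000 / 99, so 35555.6 s.
In the requested units: 35555.6 s = 9.88 hours.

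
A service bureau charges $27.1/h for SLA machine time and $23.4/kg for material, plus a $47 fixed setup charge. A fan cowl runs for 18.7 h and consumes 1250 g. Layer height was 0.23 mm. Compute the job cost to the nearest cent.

Machine-time cost: 27.1 × 18.7 → $506.77.
Material cost = 23.4 × 1250/1000, so $29.25.
Adding setup: 506.77 + 29.25 + 47 → $583.02.

$583.02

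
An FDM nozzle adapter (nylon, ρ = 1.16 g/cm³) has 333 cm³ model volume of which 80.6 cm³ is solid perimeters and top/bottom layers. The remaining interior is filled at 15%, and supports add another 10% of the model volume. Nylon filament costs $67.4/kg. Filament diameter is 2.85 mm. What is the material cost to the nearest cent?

$11.87

Infill region = 333 − 80.6 = 252.4 cm³.
Infill deposited = 0.15 × 252.4 = 37.86 cm³.
Support = 0.10 × 333 = 33.3 cm³.
Deposited volume: 80.6 + 37.86 + 33.3 → 151.76 cm³.
Mass = 151.76 × 1.16, so 176.0416 g.
At $67.4/kg: 176.0416/1000 × 67.4 = $11.87.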